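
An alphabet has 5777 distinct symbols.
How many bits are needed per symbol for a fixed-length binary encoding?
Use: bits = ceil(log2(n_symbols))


log2(5777) = 12.4961
Bracket: 2^12 = 4096 < 5777 <= 2^13 = 8192
So ceil(log2(5777)) = 13

bits = ceil(log2(5777)) = ceil(12.4961) = 13 bits


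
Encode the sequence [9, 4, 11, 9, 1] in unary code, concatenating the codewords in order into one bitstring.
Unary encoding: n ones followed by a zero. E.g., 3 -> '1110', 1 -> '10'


Encode each number as n ones followed by a terminating 0:
  9 -> 1111111110 (10 bits)
  4 -> 11110 (5 bits)
  11 -> 111111111110 (12 bits)
  9 -> 1111111110 (10 bits)
  1 -> 10 (2 bits)
Total length = 10 + 5 + 12 + 10 + 2 = 39 bits.

Unary([9, 4, 11, 9, 1]) = 111111111011110111111111110111111111010 (39 bits)


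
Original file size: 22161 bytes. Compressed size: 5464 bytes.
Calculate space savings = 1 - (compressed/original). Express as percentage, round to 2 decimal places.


ratio = compressed/original = 5464/22161 = 0.246559
savings = 1 - ratio = 1 - 0.246559 = 0.753441
as a percentage: 0.753441 * 100 = 75.34%

Space savings = 1 - 5464/22161 = 75.34%


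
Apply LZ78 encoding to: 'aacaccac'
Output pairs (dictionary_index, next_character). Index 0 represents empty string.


LZ78 encoding steps:
Dictionary: {0: ''}
Step 1: w='' (idx 0), next='a' -> output (0, 'a'), add 'a' as idx 1
Step 2: w='a' (idx 1), next='c' -> output (1, 'c'), add 'ac' as idx 2
Step 3: w='ac' (idx 2), next='c' -> output (2, 'c'), add 'acc' as idx 3
Step 4: w='ac' (idx 2), end of input -> output (2, '')


Encoded: [(0, 'a'), (1, 'c'), (2, 'c'), (2, '')]


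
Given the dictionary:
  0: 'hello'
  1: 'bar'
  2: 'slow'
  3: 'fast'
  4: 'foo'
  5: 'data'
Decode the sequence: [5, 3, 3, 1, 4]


Look up each index in the dictionary:
  5 -> 'data'
  3 -> 'fast'
  3 -> 'fast'
  1 -> 'bar'
  4 -> 'foo'

Decoded: "data fast fast bar foo"


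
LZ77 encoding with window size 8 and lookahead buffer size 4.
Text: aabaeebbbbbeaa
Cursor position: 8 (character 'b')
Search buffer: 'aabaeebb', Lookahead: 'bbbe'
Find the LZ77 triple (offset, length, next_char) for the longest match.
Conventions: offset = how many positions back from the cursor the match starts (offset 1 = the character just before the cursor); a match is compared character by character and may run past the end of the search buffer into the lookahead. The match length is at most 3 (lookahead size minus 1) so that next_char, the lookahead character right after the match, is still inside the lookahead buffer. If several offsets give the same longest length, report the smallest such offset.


Try each offset into the search buffer:
  offset=1 (pos 7, char 'b'): match length 3
  offset=2 (pos 6, char 'b'): match length 3
  offset=3 (pos 5, char 'e'): match length 0
  offset=4 (pos 4, char 'e'): match length 0
  offset=5 (pos 3, char 'a'): match length 0
  offset=6 (pos 2, char 'b'): match length 1
  offset=7 (pos 1, char 'a'): match length 0
  offset=8 (pos 0, char 'a'): match length 0
Longest match has length 3, found at offsets 1, 2; take the smallest, offset 1.
next_char = character at position 8 + 3 = 11 -> 'e'

Best match: offset=1, length=3 (matching 'bbb' starting at position 7)
LZ77 triple: (1, 3, 'e')


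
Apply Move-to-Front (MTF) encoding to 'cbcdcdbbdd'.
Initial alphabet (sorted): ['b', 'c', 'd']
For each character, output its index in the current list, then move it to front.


MTF encoding:
'c': index 1 in ['b', 'c', 'd'] -> ['c', 'b', 'd']
'b': index 1 in ['c', 'b', 'd'] -> ['b', 'c', 'd']
'c': index 1 in ['b', 'c', 'd'] -> ['c', 'b', 'd']
'd': index 2 in ['c', 'b', 'd'] -> ['d', 'c', 'b']
'c': index 1 in ['d', 'c', 'b'] -> ['c', 'd', 'b']
'd': index 1 in ['c', 'd', 'b'] -> ['d', 'c', 'b']
'b': index 2 in ['d', 'c', 'b'] -> ['b', 'd', 'c']
'b': index 0 in ['b', 'd', 'c'] -> ['b', 'd', 'c']
'd': index 1 in ['b', 'd', 'c'] -> ['d', 'b', 'c']
'd': index 0 in ['d', 'b', 'c'] -> ['d', 'b', 'c']


Output: [1, 1, 1, 2, 1, 1, 2, 0, 1, 0]


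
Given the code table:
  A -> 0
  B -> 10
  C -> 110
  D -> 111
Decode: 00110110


Decoding:
0 -> A
0 -> A
110 -> C
110 -> C


Result: AACC


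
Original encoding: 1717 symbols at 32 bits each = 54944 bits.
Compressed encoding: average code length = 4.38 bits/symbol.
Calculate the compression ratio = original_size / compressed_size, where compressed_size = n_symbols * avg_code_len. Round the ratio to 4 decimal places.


original_size = n_symbols * orig_bits = 1717 * 32 = 54944 bits
compressed_size = n_symbols * avg_code_len = 1717 * 4.38 = 7520.46 bits
ratio = original_size / compressed_size = 54944 / 7520.46 = 7.3059

Compression ratio = 7.3059


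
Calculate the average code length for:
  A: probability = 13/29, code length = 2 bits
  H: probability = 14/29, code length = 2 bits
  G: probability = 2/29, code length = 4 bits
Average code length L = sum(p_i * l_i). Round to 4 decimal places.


Weighted contributions p_i * l_i:
  A: (13/29) * 2 = 26/29
  H: (14/29) * 2 = 28/29
  G: (2/29) * 4 = 8/29
Sum = (26 + 28 + 8)/29 = 62/29

L = 62/29 = 2.1379 bits/symbol


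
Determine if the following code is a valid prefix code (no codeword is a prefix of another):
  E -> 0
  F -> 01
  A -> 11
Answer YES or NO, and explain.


Checking each pair (does one codeword prefix another?):
  E='0' vs F='01': prefix -- VIOLATION

NO -- this is NOT a valid prefix code. E (0) is a prefix of F (01).


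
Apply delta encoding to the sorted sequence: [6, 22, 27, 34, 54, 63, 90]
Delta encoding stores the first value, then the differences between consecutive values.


First value: 6
Deltas:
  22 - 6 = 16
  27 - 22 = 5
  34 - 27 = 7
  54 - 34 = 20
  63 - 54 = 9
  90 - 63 = 27


Delta encoded: [6, 16, 5, 7, 20, 9, 27]


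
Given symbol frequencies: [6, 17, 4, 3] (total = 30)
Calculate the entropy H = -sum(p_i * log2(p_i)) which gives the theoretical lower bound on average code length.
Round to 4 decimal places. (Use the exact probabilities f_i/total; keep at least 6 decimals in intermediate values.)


Per-symbol terms -p_i * log2(p_i) with p_i = f_i/30:
  p = 6/30 = 0.200000: log2(p) = -2.321928, -p*log2(p) = 0.464386
  p = 17/30 = 0.566667: log2(p) = -0.819428, -p*log2(p) = 0.464342
  p = 4/30 = 0.133333: log2(p) = -2.906891, -p*log2(p) = 0.387585
  p = 3/30 = 0.100000: log2(p) = -3.321928, -p*log2(p) = 0.332193
H = 0.464386 + 0.464342 + 0.387585 + 0.332193 = 1.648506

H = 1.6485 bits/symbol


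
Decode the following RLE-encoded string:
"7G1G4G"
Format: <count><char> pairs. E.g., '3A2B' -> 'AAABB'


Expanding each <count><char> pair:
  7G -> 'GGGGGGG'
  1G -> 'G'
  4G -> 'GGGG'

Decoded = GGGGGGGGGGGG


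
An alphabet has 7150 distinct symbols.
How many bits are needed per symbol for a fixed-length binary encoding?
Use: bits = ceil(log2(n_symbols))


log2(7150) = 12.8037
Bracket: 2^12 = 4096 < 7150 <= 2^13 = 8192
So ceil(log2(7150)) = 13

bits = ceil(log2(7150)) = ceil(12.8037) = 13 bits


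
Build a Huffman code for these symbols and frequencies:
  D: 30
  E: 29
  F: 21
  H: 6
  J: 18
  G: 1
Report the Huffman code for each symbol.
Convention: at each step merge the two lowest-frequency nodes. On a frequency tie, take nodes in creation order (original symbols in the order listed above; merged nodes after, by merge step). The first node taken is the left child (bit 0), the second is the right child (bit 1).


Huffman tree construction:
Step 1: Merge G(1) + H(6) = 7
Step 2: Merge (G+H)(7) + J(18) = 25
Step 3: Merge F(21) + ((G+H)+J)(25) = 46
Step 4: Merge E(29) + D(30) = 59
Step 5: Merge (F+((G+H)+J))(46) + (E+D)(59) = 105
Read each symbol's code off the tree from the root (left child = 0, right child = 1).

Codes:
  D: 11 (length 2)
  E: 10 (length 2)
  F: 00 (length 2)
  H: 0101 (length 4)
  J: 011 (length 3)
  G: 0100 (length 4)
Average code length: 242/105 = 2.3048 bits/symbol


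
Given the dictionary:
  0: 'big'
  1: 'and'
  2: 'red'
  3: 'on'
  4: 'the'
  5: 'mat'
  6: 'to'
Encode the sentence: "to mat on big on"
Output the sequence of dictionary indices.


Look up each word in the dictionary:
  'to' -> 6
  'mat' -> 5
  'on' -> 3
  'big' -> 0
  'on' -> 3

Encoded: [6, 5, 3, 0, 3]


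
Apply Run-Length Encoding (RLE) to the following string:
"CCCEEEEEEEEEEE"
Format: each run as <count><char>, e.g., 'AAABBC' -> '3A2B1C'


Scanning runs left to right:
  i=0: run of 'C' x 3 -> '3C'
  i=3: run of 'E' x 11 -> '11E'

RLE = 3C11E


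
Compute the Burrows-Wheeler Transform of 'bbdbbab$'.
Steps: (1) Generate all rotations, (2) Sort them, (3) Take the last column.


Rotations (sorted):
  0: $bbdbbab -> last char: b
  1: ab$bbdbb -> last char: b
  2: b$bbdbba -> last char: a
  3: bab$bbdb -> last char: b
  4: bbab$bbd -> last char: d
  5: bbdbbab$ -> last char: $
  6: bdbbab$b -> last char: b
  7: dbbab$bb -> last char: b


BWT = bbabd$bb


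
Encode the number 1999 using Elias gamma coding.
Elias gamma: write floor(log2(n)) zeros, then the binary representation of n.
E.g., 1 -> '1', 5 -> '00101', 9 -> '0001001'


num_bits = floor(log2(1999)) + 1 = 11
leading_zeros = num_bits - 1 = 10
binary(1999) = 11111001111

Elias gamma(1999) = '0000000000' + '11111001111' = 000000000011111001111 (21 bits)


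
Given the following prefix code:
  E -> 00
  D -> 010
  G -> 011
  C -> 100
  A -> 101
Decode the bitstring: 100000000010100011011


Decoding step by step:
Bits 100 -> C
Bits 00 -> E
Bits 00 -> E
Bits 00 -> E
Bits 010 -> D
Bits 100 -> C
Bits 011 -> G
Bits 011 -> G


Decoded message: CEEEDCGG


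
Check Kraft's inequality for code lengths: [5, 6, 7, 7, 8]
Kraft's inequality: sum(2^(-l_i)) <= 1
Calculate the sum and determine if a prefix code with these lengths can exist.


Sum = 2^(-5) + 2^(-6) + 2^(-7) + 2^(-7) + 2^(-8)
    = 0.03125 + 0.015625 + 0.0078125 + 0.0078125 + 0.00390625
    = 17/256 = 0.06640625
Since 0.06640625 <= 1, Kraft's inequality IS satisfied.
A prefix code with these lengths CAN exist.

Kraft sum = 0.06640625. Satisfied.


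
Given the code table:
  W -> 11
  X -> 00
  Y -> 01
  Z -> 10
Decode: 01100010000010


Decoding:
01 -> Y
10 -> Z
00 -> X
10 -> Z
00 -> X
00 -> X
10 -> Z


Result: YZXZXXZ


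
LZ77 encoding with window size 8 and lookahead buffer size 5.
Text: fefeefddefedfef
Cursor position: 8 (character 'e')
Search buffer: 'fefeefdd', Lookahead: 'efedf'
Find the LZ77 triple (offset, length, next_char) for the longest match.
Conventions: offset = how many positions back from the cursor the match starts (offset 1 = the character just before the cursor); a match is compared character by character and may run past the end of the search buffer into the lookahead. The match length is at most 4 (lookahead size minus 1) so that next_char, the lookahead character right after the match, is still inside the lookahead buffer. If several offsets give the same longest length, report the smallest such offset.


Try each offset into the search buffer:
  offset=1 (pos 7, char 'd'): match length 0
  offset=2 (pos 6, char 'd'): match length 0
  offset=3 (pos 5, char 'f'): match length 0
  offset=4 (pos 4, char 'e'): match length 2
  offset=5 (pos 3, char 'e'): match length 1
  offset=6 (pos 2, char 'f'): match length 0
  offset=7 (pos 1, char 'e'): match length 3
  offset=8 (pos 0, char 'f'): match length 0
Longest match has length 3 at offset 7.
next_char = character at position 8 + 3 = 11 -> 'd'

Best match: offset=7, length=3 (matching 'efe' starting at position 1)
LZ77 triple: (7, 3, 'd')


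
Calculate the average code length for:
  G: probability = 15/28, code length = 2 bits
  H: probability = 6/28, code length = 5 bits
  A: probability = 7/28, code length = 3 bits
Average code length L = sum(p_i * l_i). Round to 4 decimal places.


Weighted contributions p_i * l_i:
  G: (15/28) * 2 = 30/28
  H: (6/28) * 5 = 30/28
  A: (7/28) * 3 = 21/28
Sum = (30 + 30 + 21)/28 = 81/28

L = 81/28 = 2.8929 bits/symbol


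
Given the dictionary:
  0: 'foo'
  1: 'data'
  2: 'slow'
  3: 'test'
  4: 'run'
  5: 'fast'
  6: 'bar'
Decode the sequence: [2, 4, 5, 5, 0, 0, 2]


Look up each index in the dictionary:
  2 -> 'slow'
  4 -> 'run'
  5 -> 'fast'
  5 -> 'fast'
  0 -> 'foo'
  0 -> 'foo'
  2 -> 'slow'

Decoded: "slow run fast fast foo foo slow"


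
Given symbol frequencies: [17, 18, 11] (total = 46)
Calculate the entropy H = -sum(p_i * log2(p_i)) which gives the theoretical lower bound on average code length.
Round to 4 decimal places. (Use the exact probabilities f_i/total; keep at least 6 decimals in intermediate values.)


Per-symbol terms -p_i * log2(p_i) with p_i = f_i/46:
  p = 17/46 = 0.369565: log2(p) = -1.436099, -p*log2(p) = 0.530732
  p = 18/46 = 0.391304: log2(p) = -1.353637, -p*log2(p) = 0.529684
  p = 11/46 = 0.239130: log2(p) = -2.064130, -p*log2(p) = 0.493596
H = 0.530732 + 0.529684 + 0.493596 = 1.554012

H = 1.554 bits/symbol


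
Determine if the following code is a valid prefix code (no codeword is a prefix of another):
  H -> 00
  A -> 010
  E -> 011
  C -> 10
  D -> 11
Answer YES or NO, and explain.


Checking each pair (does one codeword prefix another?):
  H='00' vs A='010': no prefix
  H='00' vs E='011': no prefix
  H='00' vs C='10': no prefix
  H='00' vs D='11': no prefix
  A='010' vs H='00': no prefix
  A='010' vs E='011': no prefix
  A='010' vs C='10': no prefix
  A='010' vs D='11': no prefix
  E='011' vs H='00': no prefix
  E='011' vs A='010': no prefix
  E='011' vs C='10': no prefix
  E='011' vs D='11': no prefix
  C='10' vs H='00': no prefix
  C='10' vs A='010': no prefix
  C='10' vs E='011': no prefix
  C='10' vs D='11': no prefix
  D='11' vs H='00': no prefix
  D='11' vs A='010': no prefix
  D='11' vs E='011': no prefix
  D='11' vs C='10': no prefix
No violation found over all pairs.

YES -- this is a valid prefix code. No codeword is a prefix of any other codeword.


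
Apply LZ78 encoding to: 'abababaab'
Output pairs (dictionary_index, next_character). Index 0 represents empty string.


LZ78 encoding steps:
Dictionary: {0: ''}
Step 1: w='' (idx 0), next='a' -> output (0, 'a'), add 'a' as idx 1
Step 2: w='' (idx 0), next='b' -> output (0, 'b'), add 'b' as idx 2
Step 3: w='a' (idx 1), next='b' -> output (1, 'b'), add 'ab' as idx 3
Step 4: w='ab' (idx 3), next='a' -> output (3, 'a'), add 'aba' as idx 4
Step 5: w='ab' (idx 3), end of input -> output (3, '')


Encoded: [(0, 'a'), (0, 'b'), (1, 'b'), (3, 'a'), (3, '')]


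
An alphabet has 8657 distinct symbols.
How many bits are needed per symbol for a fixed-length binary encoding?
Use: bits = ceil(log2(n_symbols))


log2(8657) = 13.0797
Bracket: 2^13 = 8192 < 8657 <= 2^14 = 16384
So ceil(log2(8657)) = 14

bits = ceil(log2(8657)) = ceil(13.0797) = 14 bits


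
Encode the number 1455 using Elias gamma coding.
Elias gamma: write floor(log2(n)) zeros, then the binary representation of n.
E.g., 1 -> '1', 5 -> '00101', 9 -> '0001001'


num_bits = floor(log2(1455)) + 1 = 11
leading_zeros = num_bits - 1 = 10
binary(1455) = 10110101111

Elias gamma(1455) = '0000000000' + '10110101111' = 000000000010110101111 (21 bits)


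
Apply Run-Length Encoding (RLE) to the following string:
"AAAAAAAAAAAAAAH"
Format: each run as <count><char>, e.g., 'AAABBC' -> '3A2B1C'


Scanning runs left to right:
  i=0: run of 'A' x 14 -> '14A'
  i=14: run of 'H' x 1 -> '1H'

RLE = 14A1H


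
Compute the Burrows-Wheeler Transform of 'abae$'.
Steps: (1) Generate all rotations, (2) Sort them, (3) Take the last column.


Rotations (sorted):
  0: $abae -> last char: e
  1: abae$ -> last char: $
  2: ae$ab -> last char: b
  3: bae$a -> last char: a
  4: e$aba -> last char: a


BWT = e$baa


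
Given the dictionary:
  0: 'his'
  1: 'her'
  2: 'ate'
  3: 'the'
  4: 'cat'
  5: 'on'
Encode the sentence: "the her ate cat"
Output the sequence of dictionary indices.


Look up each word in the dictionary:
  'the' -> 3
  'her' -> 1
  'ate' -> 2
  'cat' -> 4

Encoded: [3, 1, 2, 4]


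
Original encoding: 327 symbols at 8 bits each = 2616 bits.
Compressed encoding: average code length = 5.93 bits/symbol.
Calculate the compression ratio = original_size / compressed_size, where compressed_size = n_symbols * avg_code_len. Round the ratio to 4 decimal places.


original_size = n_symbols * orig_bits = 327 * 8 = 2616 bits
compressed_size = n_symbols * avg_code_len = 327 * 5.93 = 1939.11 bits
ratio = original_size / compressed_size = 2616 / 1939.11 = 1.3491

Compression ratio = 1.3491


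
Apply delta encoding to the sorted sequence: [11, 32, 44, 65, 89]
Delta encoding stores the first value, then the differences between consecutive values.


First value: 11
Deltas:
  32 - 11 = 21
  44 - 32 = 12
  65 - 44 = 21
  89 - 65 = 24


Delta encoded: [11, 21, 12, 21, 24]


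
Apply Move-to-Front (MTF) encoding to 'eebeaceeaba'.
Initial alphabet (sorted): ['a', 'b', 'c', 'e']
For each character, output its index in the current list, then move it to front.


MTF encoding:
'e': index 3 in ['a', 'b', 'c', 'e'] -> ['e', 'a', 'b', 'c']
'e': index 0 in ['e', 'a', 'b', 'c'] -> ['e', 'a', 'b', 'c']
'b': index 2 in ['e', 'a', 'b', 'c'] -> ['b', 'e', 'a', 'c']
'e': index 1 in ['b', 'e', 'a', 'c'] -> ['e', 'b', 'a', 'c']
'a': index 2 in ['e', 'b', 'a', 'c'] -> ['a', 'e', 'b', 'c']
'c': index 3 in ['a', 'e', 'b', 'c'] -> ['c', 'a', 'e', 'b']
'e': index 2 in ['c', 'a', 'e', 'b'] -> ['e', 'c', 'a', 'b']
'e': index 0 in ['e', 'c', 'a', 'b'] -> ['e', 'c', 'a', 'b']
'a': index 2 in ['e', 'c', 'a', 'b'] -> ['a', 'e', 'c', 'b']
'b': index 3 in ['a', 'e', 'c', 'b'] -> ['b', 'a', 'e', 'c']
'a': index 1 in ['b', 'a', 'e', 'c'] -> ['a', 'b', 'e', 'c']


Output: [3, 0, 2, 1, 2, 3, 2, 0, 2, 3, 1]


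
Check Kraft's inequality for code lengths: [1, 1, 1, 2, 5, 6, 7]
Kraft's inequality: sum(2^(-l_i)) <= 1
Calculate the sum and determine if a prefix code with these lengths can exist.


Sum = 2^(-1) + 2^(-1) + 2^(-1) + 2^(-2) + 2^(-5) + 2^(-6) + 2^(-7)
    = 0.5 + 0.5 + 0.5 + 0.25 + 0.03125 + 0.015625 + 0.0078125
    = 231/128 = 1.8046875
Since 1.8046875 > 1, Kraft's inequality is NOT satisfied.
A prefix code with these lengths CANNOT exist.

Kraft sum = 1.8046875. Not satisfied.


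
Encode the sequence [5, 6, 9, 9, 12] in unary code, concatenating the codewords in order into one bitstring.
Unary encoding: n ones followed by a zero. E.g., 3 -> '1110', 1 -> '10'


Encode each number as n ones followed by a terminating 0:
  5 -> 111110 (6 bits)
  6 -> 1111110 (7 bits)
  9 -> 1111111110 (10 bits)
  9 -> 1111111110 (10 bits)
  12 -> 1111111111110 (13 bits)
Total length = 6 + 7 + 10 + 10 + 13 = 46 bits.

Unary([5, 6, 9, 9, 12]) = 1111101111110111111111011111111101111111111110 (46 bits)


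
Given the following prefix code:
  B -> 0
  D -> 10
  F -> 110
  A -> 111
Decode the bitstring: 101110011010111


Decoding step by step:
Bits 10 -> D
Bits 111 -> A
Bits 0 -> B
Bits 0 -> B
Bits 110 -> F
Bits 10 -> D
Bits 111 -> A


Decoded message: DABBFDA


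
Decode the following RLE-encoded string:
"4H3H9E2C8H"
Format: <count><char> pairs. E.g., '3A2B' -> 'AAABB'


Expanding each <count><char> pair:
  4H -> 'HHHH'
  3H -> 'HHH'
  9E -> 'EEEEEEEEE'
  2C -> 'CC'
  8H -> 'HHHHHHHH'

Decoded = HHHHHHHEEEEEEEEECCHHHHHHHH


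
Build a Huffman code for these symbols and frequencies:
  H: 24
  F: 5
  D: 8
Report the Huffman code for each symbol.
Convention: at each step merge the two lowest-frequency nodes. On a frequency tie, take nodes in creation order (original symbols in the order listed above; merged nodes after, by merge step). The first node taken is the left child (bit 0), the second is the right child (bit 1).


Huffman tree construction:
Step 1: Merge F(5) + D(8) = 13
Step 2: Merge (F+D)(13) + H(24) = 37
Read each symbol's code off the tree from the root (left child = 0, right child = 1).

Codes:
  H: 1 (length 1)
  F: 00 (length 2)
  D: 01 (length 2)
Average code length: 50/37 = 1.3514 bits/symbol


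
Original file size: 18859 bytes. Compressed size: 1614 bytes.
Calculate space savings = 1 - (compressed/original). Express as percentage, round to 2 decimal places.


ratio = compressed/original = 1614/18859 = 0.085582
savings = 1 - ratio = 1 - 0.085582 = 0.914418
as a percentage: 0.914418 * 100 = 91.44%

Space savings = 1 - 1614/18859 = 91.44%


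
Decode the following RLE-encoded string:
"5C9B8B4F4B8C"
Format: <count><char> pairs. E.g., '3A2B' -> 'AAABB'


Expanding each <count><char> pair:
  5C -> 'CCCCC'
  9B -> 'BBBBBBBBB'
  8B -> 'BBBBBBBB'
  4F -> 'FFFF'
  4B -> 'BBBB'
  8C -> 'CCCCCCCC'

Decoded = CCCCCBBBBBBBBBBBBBBBBBFFFFBBBBCCCCCCCC


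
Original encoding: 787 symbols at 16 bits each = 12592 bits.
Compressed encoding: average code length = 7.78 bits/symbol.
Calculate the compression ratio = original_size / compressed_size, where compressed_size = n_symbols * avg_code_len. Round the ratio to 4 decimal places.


original_size = n_symbols * orig_bits = 787 * 16 = 12592 bits
compressed_size = n_symbols * avg_code_len = 787 * 7.78 = 6122.86 bits
ratio = original_size / compressed_size = 12592 / 6122.86 = 2.0566

Compression ratio = 2.0566


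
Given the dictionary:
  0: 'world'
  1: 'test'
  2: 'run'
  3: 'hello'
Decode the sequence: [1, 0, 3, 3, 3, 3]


Look up each index in the dictionary:
  1 -> 'test'
  0 -> 'world'
  3 -> 'hello'
  3 -> 'hello'
  3 -> 'hello'
  3 -> 'hello'

Decoded: "test world hello hello hello hello"


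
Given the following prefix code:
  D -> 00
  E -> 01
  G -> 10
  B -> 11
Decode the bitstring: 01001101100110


Decoding step by step:
Bits 01 -> E
Bits 00 -> D
Bits 11 -> B
Bits 01 -> E
Bits 10 -> G
Bits 01 -> E
Bits 10 -> G


Decoded message: EDBEGEG


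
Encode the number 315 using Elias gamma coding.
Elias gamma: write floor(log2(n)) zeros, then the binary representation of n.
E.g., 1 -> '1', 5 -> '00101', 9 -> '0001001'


num_bits = floor(log2(315)) + 1 = 9
leading_zeros = num_bits - 1 = 8
binary(315) = 100111011

Elias gamma(315) = '00000000' + '100111011' = 00000000100111011 (17 bits)


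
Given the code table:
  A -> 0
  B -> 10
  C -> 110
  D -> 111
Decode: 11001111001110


Decoding:
110 -> C
0 -> A
111 -> D
10 -> B
0 -> A
111 -> D
0 -> A


Result: CADBADA


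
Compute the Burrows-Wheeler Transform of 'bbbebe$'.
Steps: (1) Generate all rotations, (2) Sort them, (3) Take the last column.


Rotations (sorted):
  0: $bbbebe -> last char: e
  1: bbbebe$ -> last char: $
  2: bbebe$b -> last char: b
  3: be$bbbe -> last char: e
  4: bebe$bb -> last char: b
  5: e$bbbeb -> last char: b
  6: ebe$bbb -> last char: b


BWT = e$bebbb


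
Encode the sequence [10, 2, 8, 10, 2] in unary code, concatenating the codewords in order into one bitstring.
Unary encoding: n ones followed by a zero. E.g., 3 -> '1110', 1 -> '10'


Encode each number as n ones followed by a terminating 0:
  10 -> 11111111110 (11 bits)
  2 -> 110 (3 bits)
  8 -> 111111110 (9 bits)
  10 -> 11111111110 (11 bits)
  2 -> 110 (3 bits)
Total length = 11 + 3 + 9 + 11 + 3 = 37 bits.

Unary([10, 2, 8, 10, 2]) = 1111111111011011111111011111111110110 (37 bits)


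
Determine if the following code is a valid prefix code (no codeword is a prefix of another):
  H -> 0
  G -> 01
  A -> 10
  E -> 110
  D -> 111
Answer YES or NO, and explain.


Checking each pair (does one codeword prefix another?):
  H='0' vs G='01': prefix -- VIOLATION

NO -- this is NOT a valid prefix code. H (0) is a prefix of G (01).


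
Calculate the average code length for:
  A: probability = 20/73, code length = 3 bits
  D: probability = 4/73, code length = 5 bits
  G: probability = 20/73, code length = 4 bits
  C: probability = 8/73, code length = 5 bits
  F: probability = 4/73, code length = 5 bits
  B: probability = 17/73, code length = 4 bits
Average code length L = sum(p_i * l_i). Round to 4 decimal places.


Weighted contributions p_i * l_i:
  A: (20/73) * 3 = 60/73
  D: (4/73) * 5 = 20/73
  G: (20/73) * 4 = 80/73
  C: (8/73) * 5 = 40/73
  F: (4/73) * 5 = 20/73
  B: (17/73) * 4 = 68/73
Sum = (60 + 20 + 80 + 40 + 20 + 68)/73 = 288/73

L = 288/73 = 3.9452 bits/symbol


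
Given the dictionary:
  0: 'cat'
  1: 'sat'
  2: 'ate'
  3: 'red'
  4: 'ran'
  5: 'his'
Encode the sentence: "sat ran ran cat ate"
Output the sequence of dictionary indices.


Look up each word in the dictionary:
  'sat' -> 1
  'ran' -> 4
  'ran' -> 4
  'cat' -> 0
  'ate' -> 2

Encoded: [1, 4, 4, 0, 2]


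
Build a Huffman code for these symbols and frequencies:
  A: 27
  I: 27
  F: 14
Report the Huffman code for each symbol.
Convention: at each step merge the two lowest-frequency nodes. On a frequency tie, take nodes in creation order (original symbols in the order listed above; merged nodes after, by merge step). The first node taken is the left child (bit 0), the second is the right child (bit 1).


Huffman tree construction:
Step 1: Merge F(14) + A(27) = 41
Step 2: Merge I(27) + (F+A)(41) = 68
Read each symbol's code off the tree from the root (left child = 0, right child = 1).

Codes:
  A: 11 (length 2)
  I: 0 (length 1)
  F: 10 (length 2)
Average code length: 109/68 = 1.6029 bits/symbol


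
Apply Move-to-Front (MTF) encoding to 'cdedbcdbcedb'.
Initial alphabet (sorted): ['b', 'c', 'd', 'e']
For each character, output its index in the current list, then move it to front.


MTF encoding:
'c': index 1 in ['b', 'c', 'd', 'e'] -> ['c', 'b', 'd', 'e']
'd': index 2 in ['c', 'b', 'd', 'e'] -> ['d', 'c', 'b', 'e']
'e': index 3 in ['d', 'c', 'b', 'e'] -> ['e', 'd', 'c', 'b']
'd': index 1 in ['e', 'd', 'c', 'b'] -> ['d', 'e', 'c', 'b']
'b': index 3 in ['d', 'e', 'c', 'b'] -> ['b', 'd', 'e', 'c']
'c': index 3 in ['b', 'd', 'e', 'c'] -> ['c', 'b', 'd', 'e']
'd': index 2 in ['c', 'b', 'd', 'e'] -> ['d', 'c', 'b', 'e']
'b': index 2 in ['d', 'c', 'b', 'e'] -> ['b', 'd', 'c', 'e']
'c': index 2 in ['b', 'd', 'c', 'e'] -> ['c', 'b', 'd', 'e']
'e': index 3 in ['c', 'b', 'd', 'e'] -> ['e', 'c', 'b', 'd']
'd': index 3 in ['e', 'c', 'b', 'd'] -> ['d', 'e', 'c', 'b']
'b': index 3 in ['d', 'e', 'c', 'b'] -> ['b', 'd', 'e', 'c']


Output: [1, 2, 3, 1, 3, 3, 2, 2, 2, 3, 3, 3]


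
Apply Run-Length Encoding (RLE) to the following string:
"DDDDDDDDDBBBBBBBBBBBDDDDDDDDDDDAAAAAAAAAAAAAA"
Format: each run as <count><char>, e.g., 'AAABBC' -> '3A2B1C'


Scanning runs left to right:
  i=0: run of 'D' x 9 -> '9D'
  i=9: run of 'B' x 11 -> '11B'
  i=20: run of 'D' x 11 -> '11D'
  i=31: run of 'A' x 14 -> '14A'

RLE = 9D11B11D14A


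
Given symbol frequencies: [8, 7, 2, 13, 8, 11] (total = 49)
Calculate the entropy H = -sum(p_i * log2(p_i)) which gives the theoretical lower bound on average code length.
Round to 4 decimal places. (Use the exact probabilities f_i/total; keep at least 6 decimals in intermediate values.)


Per-symbol terms -p_i * log2(p_i) with p_i = f_i/49:
  p = 8/49 = 0.163265: log2(p) = -2.614710, -p*log2(p) = 0.426891
  p = 7/49 = 0.142857: log2(p) = -2.807355, -p*log2(p) = 0.401051
  p = 2/49 = 0.040816: log2(p) = -4.614710, -p*log2(p) = 0.188356
  p = 13/49 = 0.265306: log2(p) = -1.914270, -p*log2(p) = 0.507868
  p = 8/49 = 0.163265: log2(p) = -2.614710, -p*log2(p) = 0.426891
  p = 11/49 = 0.224490: log2(p) = -2.155278, -p*log2(p) = 0.483838
H = 0.426891 + 0.401051 + 0.188356 + 0.507868 + 0.426891 + 0.483838 = 2.434895

H = 2.4349 bits/symbol


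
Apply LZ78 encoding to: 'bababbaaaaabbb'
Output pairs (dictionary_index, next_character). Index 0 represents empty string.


LZ78 encoding steps:
Dictionary: {0: ''}
Step 1: w='' (idx 0), next='b' -> output (0, 'b'), add 'b' as idx 1
Step 2: w='' (idx 0), next='a' -> output (0, 'a'), add 'a' as idx 2
Step 3: w='b' (idx 1), next='a' -> output (1, 'a'), add 'ba' as idx 3
Step 4: w='b' (idx 1), next='b' -> output (1, 'b'), add 'bb' as idx 4
Step 5: w='a' (idx 2), next='a' -> output (2, 'a'), add 'aa' as idx 5
Step 6: w='aa' (idx 5), next='a' -> output (5, 'a'), add 'aaa' as idx 6
Step 7: w='bb' (idx 4), next='b' -> output (4, 'b'), add 'bbb' as idx 7


Encoded: [(0, 'b'), (0, 'a'), (1, 'a'), (1, 'b'), (2, 'a'), (5, 'a'), (4, 'b')]


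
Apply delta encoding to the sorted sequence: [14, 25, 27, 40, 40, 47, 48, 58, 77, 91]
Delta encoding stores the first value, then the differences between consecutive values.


First value: 14
Deltas:
  25 - 14 = 11
  27 - 25 = 2
  40 - 27 = 13
  40 - 40 = 0
  47 - 40 = 7
  48 - 47 = 1
  58 - 48 = 10
  77 - 58 = 19
  91 - 77 = 14


Delta encoded: [14, 11, 2, 13, 0, 7, 1, 10, 19, 14]


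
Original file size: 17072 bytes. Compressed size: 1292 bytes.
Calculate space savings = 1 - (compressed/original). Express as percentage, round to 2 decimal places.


ratio = compressed/original = 1292/17072 = 0.075679
savings = 1 - ratio = 1 - 0.075679 = 0.924321
as a percentage: 0.924321 * 100 = 92.43%

Space savings = 1 - 1292/17072 = 92.43%


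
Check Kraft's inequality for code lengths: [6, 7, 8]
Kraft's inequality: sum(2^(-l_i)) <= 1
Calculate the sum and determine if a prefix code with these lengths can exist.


Sum = 2^(-6) + 2^(-7) + 2^(-8)
    = 0.015625 + 0.0078125 + 0.00390625
    = 7/256 = 0.02734375
Since 0.02734375 <= 1, Kraft's inequality IS satisfied.
A prefix code with these lengths CAN exist.

Kraft sum = 0.02734375. Satisfied.


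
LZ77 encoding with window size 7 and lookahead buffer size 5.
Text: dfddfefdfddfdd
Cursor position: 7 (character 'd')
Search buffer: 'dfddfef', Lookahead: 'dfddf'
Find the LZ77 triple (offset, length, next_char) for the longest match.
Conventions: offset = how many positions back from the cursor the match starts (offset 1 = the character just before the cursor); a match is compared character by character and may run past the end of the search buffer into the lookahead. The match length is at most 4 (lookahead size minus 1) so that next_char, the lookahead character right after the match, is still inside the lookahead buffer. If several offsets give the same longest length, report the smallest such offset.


Try each offset into the search buffer:
  offset=1 (pos 6, char 'f'): match length 0
  offset=2 (pos 5, char 'e'): match length 0
  offset=3 (pos 4, char 'f'): match length 0
  offset=4 (pos 3, char 'd'): match length 2
  offset=5 (pos 2, char 'd'): match length 1
  offset=6 (pos 1, char 'f'): match length 0
  offset=7 (pos 0, char 'd'): match length 4
Longest match has length 4 at offset 7.
next_char = character at position 7 + 4 = 11 -> 'f'

Best match: offset=7, length=4 (matching 'dfdd' starting at position 0)
LZ77 triple: (7, 4, 'f')


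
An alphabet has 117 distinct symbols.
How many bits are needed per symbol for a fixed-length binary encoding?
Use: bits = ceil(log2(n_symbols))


log2(117) = 6.8704
Bracket: 2^6 = 64 < 117 <= 2^7 = 128
So ceil(log2(117)) = 7

bits = ceil(log2(117)) = ceil(6.8704) = 7 bits


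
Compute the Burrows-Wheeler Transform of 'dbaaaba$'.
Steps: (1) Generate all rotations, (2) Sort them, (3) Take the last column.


Rotations (sorted):
  0: $dbaaaba -> last char: a
  1: a$dbaaab -> last char: b
  2: aaaba$db -> last char: b
  3: aaba$dba -> last char: a
  4: aba$dbaa -> last char: a
  5: ba$dbaaa -> last char: a
  6: baaaba$d -> last char: d
  7: dbaaaba$ -> last char: $


BWT = abbaaad$


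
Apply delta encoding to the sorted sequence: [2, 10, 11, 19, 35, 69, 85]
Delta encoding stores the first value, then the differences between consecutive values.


First value: 2
Deltas:
  10 - 2 = 8
  11 - 10 = 1
  19 - 11 = 8
  35 - 19 = 16
  69 - 35 = 34
  85 - 69 = 16


Delta encoded: [2, 8, 1, 8, 16, 34, 16]


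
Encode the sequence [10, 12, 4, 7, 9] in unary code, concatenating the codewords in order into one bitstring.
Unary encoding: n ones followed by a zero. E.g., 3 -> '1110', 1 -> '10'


Encode each number as n ones followed by a terminating 0:
  10 -> 11111111110 (11 bits)
  12 -> 1111111111110 (13 bits)
  4 -> 11110 (5 bits)
  7 -> 11111110 (8 bits)
  9 -> 1111111110 (10 bits)
Total length = 11 + 13 + 5 + 8 + 10 = 47 bits.

Unary([10, 12, 4, 7, 9]) = 11111111110111111111111011110111111101111111110 (47 bits)


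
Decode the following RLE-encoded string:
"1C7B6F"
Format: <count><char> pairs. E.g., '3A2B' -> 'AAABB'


Expanding each <count><char> pair:
  1C -> 'C'
  7B -> 'BBBBBBB'
  6F -> 'FFFFFF'

Decoded = CBBBBBBBFFFFFF


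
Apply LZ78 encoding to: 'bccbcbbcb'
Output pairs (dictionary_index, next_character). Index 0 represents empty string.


LZ78 encoding steps:
Dictionary: {0: ''}
Step 1: w='' (idx 0), next='b' -> output (0, 'b'), add 'b' as idx 1
Step 2: w='' (idx 0), next='c' -> output (0, 'c'), add 'c' as idx 2
Step 3: w='c' (idx 2), next='b' -> output (2, 'b'), add 'cb' as idx 3
Step 4: w='cb' (idx 3), next='b' -> output (3, 'b'), add 'cbb' as idx 4
Step 5: w='cb' (idx 3), end of input -> output (3, '')


Encoded: [(0, 'b'), (0, 'c'), (2, 'b'), (3, 'b'), (3, '')]


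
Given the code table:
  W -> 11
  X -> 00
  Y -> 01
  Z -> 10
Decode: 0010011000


Decoding:
00 -> X
10 -> Z
01 -> Y
10 -> Z
00 -> X


Result: XZYZX


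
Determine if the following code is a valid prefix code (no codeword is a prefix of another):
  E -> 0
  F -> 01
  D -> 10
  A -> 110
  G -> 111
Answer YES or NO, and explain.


Checking each pair (does one codeword prefix another?):
  E='0' vs F='01': prefix -- VIOLATION

NO -- this is NOT a valid prefix code. E (0) is a prefix of F (01).


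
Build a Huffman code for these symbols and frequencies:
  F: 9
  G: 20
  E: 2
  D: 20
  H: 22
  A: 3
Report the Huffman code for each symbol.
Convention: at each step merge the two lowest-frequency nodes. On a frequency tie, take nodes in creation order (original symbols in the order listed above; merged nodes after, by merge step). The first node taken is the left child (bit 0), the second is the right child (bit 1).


Huffman tree construction:
Step 1: Merge E(2) + A(3) = 5
Step 2: Merge (E+A)(5) + F(9) = 14
Step 3: Merge ((E+A)+F)(14) + G(20) = 34
Step 4: Merge D(20) + H(22) = 42
Step 5: Merge (((E+A)+F)+G)(34) + (D+H)(42) = 76
Read each symbol's code off the tree from the root (left child = 0, right child = 1).

Codes:
  F: 001 (length 3)
  G: 01 (length 2)
  E: 0000 (length 4)
  D: 10 (length 2)
  H: 11 (length 2)
  A: 0001 (length 4)
Average code length: 171/76 = 2.2500 bits/symbol


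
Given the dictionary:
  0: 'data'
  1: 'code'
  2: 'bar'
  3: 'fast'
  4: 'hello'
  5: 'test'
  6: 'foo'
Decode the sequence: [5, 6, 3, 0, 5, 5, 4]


Look up each index in the dictionary:
  5 -> 'test'
  6 -> 'foo'
  3 -> 'fast'
  0 -> 'data'
  5 -> 'test'
  5 -> 'test'
  4 -> 'hello'

Decoded: "test foo fast data test test hello"


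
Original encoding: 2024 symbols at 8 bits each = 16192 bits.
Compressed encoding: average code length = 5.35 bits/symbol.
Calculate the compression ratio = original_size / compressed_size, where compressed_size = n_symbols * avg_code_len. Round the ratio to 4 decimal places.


original_size = n_symbols * orig_bits = 2024 * 8 = 16192 bits
compressed_size = n_symbols * avg_code_len = 2024 * 5.35 = 10828.4 bits
ratio = original_size / compressed_size = 16192 / 10828.4 = 1.4953

Compression ratio = 1.4953


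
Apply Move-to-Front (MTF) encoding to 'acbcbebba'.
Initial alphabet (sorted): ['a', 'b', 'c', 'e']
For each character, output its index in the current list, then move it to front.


MTF encoding:
'a': index 0 in ['a', 'b', 'c', 'e'] -> ['a', 'b', 'c', 'e']
'c': index 2 in ['a', 'b', 'c', 'e'] -> ['c', 'a', 'b', 'e']
'b': index 2 in ['c', 'a', 'b', 'e'] -> ['b', 'c', 'a', 'e']
'c': index 1 in ['b', 'c', 'a', 'e'] -> ['c', 'b', 'a', 'e']
'b': index 1 in ['c', 'b', 'a', 'e'] -> ['b', 'c', 'a', 'e']
'e': index 3 in ['b', 'c', 'a', 'e'] -> ['e', 'b', 'c', 'a']
'b': index 1 in ['e', 'b', 'c', 'a'] -> ['b', 'e', 'c', 'a']
'b': index 0 in ['b', 'e', 'c', 'a'] -> ['b', 'e', 'c', 'a']
'a': index 3 in ['b', 'e', 'c', 'a'] -> ['a', 'b', 'e', 'c']


Output: [0, 2, 2, 1, 1, 3, 1, 0, 3]


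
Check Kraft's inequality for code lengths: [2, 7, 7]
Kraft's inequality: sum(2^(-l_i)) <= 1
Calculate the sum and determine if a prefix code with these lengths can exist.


Sum = 2^(-2) + 2^(-7) + 2^(-7)
    = 0.25 + 0.0078125 + 0.0078125
    = 34/128 = 0.265625
Since 0.265625 <= 1, Kraft's inequality IS satisfied.
A prefix code with these lengths CAN exist.

Kraft sum = 0.265625. Satisfied.


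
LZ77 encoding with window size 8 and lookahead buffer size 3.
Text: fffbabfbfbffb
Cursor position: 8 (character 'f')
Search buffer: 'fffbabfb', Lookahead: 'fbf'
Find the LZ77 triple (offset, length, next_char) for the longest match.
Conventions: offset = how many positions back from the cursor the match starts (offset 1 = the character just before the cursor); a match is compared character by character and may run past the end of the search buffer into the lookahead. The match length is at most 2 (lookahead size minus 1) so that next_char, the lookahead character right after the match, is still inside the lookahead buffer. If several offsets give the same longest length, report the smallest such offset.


Try each offset into the search buffer:
  offset=1 (pos 7, char 'b'): match length 0
  offset=2 (pos 6, char 'f'): match length 2
  offset=3 (pos 5, char 'b'): match length 0
  offset=4 (pos 4, char 'a'): match length 0
  offset=5 (pos 3, char 'b'): match length 0
  offset=6 (pos 2, char 'f'): match length 2
  offset=7 (pos 1, char 'f'): match length 1
  offset=8 (pos 0, char 'f'): match length 1
Longest match has length 2, found at offsets 2, 6; take the smallest, offset 2.
next_char = character at position 8 + 2 = 10 -> 'f'

Best match: offset=2, length=2 (matching 'fb' starting at position 6)
LZ77 triple: (2, 2, 'f')


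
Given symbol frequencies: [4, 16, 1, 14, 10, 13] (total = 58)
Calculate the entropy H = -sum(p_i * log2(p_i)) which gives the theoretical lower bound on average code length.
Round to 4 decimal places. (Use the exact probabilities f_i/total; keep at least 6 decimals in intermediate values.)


Per-symbol terms -p_i * log2(p_i) with p_i = f_i/58:
  p = 4/58 = 0.068966: log2(p) = -3.857981, -p*log2(p) = 0.266068
  p = 16/58 = 0.275862: log2(p) = -1.857981, -p*log2(p) = 0.512546
  p = 1/58 = 0.017241: log2(p) = -5.857981, -p*log2(p) = 0.101000
  p = 14/58 = 0.241379: log2(p) = -2.050626, -p*log2(p) = 0.494979
  p = 10/58 = 0.172414: log2(p) = -2.536053, -p*log2(p) = 0.437251
  p = 13/58 = 0.224138: log2(p) = -2.157541, -p*log2(p) = 0.483587
H = 0.266068 + 0.512546 + 0.101000 + 0.494979 + 0.437251 + 0.483587 = 2.295431

H = 2.2954 bits/symbol


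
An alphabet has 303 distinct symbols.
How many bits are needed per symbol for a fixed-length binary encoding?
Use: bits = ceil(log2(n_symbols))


log2(303) = 8.2432
Bracket: 2^8 = 256 < 303 <= 2^9 = 512
So ceil(log2(303)) = 9

bits = ceil(log2(303)) = ceil(8.2432) = 9 bits


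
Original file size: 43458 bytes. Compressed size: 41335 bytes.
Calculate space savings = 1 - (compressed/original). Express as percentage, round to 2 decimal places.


ratio = compressed/original = 41335/43458 = 0.951148
savings = 1 - ratio = 1 - 0.951148 = 0.048852
as a percentage: 0.048852 * 100 = 4.89%

Space savings = 1 - 41335/43458 = 4.89%


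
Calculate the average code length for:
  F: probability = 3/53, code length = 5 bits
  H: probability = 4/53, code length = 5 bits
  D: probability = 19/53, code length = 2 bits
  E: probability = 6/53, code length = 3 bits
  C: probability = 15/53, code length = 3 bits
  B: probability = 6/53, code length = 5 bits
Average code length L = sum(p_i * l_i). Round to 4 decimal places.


Weighted contributions p_i * l_i:
  F: (3/53) * 5 = 15/53
  H: (4/53) * 5 = 20/53
  D: (19/53) * 2 = 38/53
  E: (6/53) * 3 = 18/53
  C: (15/53) * 3 = 45/53
  B: (6/53) * 5 = 30/53
Sum = (15 + 20 + 38 + 18 + 45 + 30)/53 = 166/53

L = 166/53 = 3.1321 bits/symbol


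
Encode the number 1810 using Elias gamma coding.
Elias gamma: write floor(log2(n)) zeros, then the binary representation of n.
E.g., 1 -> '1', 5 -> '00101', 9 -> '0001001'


num_bits = floor(log2(1810)) + 1 = 11
leading_zeros = num_bits - 1 = 10
binary(1810) = 11100010010

Elias gamma(1810) = '0000000000' + '11100010010' = 000000000011100010010 (21 bits)


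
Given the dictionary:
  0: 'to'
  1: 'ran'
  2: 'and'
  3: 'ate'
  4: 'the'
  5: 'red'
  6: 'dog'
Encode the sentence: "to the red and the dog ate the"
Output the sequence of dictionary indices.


Look up each word in the dictionary:
  'to' -> 0
  'the' -> 4
  'red' -> 5
  'and' -> 2
  'the' -> 4
  'dog' -> 6
  'ate' -> 3
  'the' -> 4

Encoded: [0, 4, 5, 2, 4, 6, 3, 4]
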